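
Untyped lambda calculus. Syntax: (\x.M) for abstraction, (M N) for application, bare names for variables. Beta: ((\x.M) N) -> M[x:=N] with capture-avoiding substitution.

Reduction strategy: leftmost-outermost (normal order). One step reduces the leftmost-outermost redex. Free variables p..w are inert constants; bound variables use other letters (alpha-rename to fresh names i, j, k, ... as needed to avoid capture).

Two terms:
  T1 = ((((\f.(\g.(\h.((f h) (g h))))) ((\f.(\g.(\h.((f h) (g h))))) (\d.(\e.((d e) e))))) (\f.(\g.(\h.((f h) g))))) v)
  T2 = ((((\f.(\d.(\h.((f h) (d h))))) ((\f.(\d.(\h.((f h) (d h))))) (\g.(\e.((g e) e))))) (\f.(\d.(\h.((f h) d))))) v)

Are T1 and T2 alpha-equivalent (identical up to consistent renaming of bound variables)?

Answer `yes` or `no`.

Answer: yes

Derivation:
Term 1: ((((\f.(\g.(\h.((f h) (g h))))) ((\f.(\g.(\h.((f h) (g h))))) (\d.(\e.((d e) e))))) (\f.(\g.(\h.((f h) g))))) v)
Term 2: ((((\f.(\d.(\h.((f h) (d h))))) ((\f.(\d.(\h.((f h) (d h))))) (\g.(\e.((g e) e))))) (\f.(\d.(\h.((f h) d))))) v)
Alpha-equivalence: compare structure up to binder renaming.
Result: True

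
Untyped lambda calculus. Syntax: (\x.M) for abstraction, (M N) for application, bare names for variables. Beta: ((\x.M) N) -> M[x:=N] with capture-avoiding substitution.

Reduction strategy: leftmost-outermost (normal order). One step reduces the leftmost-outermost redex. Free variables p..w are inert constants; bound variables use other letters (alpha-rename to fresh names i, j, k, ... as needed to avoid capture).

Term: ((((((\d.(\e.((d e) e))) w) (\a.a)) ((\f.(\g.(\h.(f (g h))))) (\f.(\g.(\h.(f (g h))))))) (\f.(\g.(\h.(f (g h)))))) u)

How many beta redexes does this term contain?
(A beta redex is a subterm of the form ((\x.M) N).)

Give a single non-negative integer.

Term: ((((((\d.(\e.((d e) e))) w) (\a.a)) ((\f.(\g.(\h.(f (g h))))) (\f.(\g.(\h.(f (g h))))))) (\f.(\g.(\h.(f (g h)))))) u)
  Redex: ((\d.(\e.((d e) e))) w)
  Redex: ((\f.(\g.(\h.(f (g h))))) (\f.(\g.(\h.(f (g h))))))
Total redexes: 2

Answer: 2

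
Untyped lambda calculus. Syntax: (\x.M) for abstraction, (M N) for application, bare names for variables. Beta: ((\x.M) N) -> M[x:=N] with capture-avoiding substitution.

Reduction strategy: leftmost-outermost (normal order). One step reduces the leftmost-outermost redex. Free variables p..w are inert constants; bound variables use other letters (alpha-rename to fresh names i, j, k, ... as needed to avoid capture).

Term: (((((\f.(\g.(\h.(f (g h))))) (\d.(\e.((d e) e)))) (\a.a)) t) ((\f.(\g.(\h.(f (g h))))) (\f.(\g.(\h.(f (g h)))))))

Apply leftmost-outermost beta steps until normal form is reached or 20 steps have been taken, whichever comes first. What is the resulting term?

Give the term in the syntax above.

Answer: ((t (\g.(\h.(\i.(\j.((g h) (i j))))))) (\g.(\h.(\i.(\j.((g h) (i j)))))))

Derivation:
Step 0: (((((\f.(\g.(\h.(f (g h))))) (\d.(\e.((d e) e)))) (\a.a)) t) ((\f.(\g.(\h.(f (g h))))) (\f.(\g.(\h.(f (g h)))))))
Step 1: ((((\g.(\h.((\d.(\e.((d e) e))) (g h)))) (\a.a)) t) ((\f.(\g.(\h.(f (g h))))) (\f.(\g.(\h.(f (g h)))))))
Step 2: (((\h.((\d.(\e.((d e) e))) ((\a.a) h))) t) ((\f.(\g.(\h.(f (g h))))) (\f.(\g.(\h.(f (g h)))))))
Step 3: (((\d.(\e.((d e) e))) ((\a.a) t)) ((\f.(\g.(\h.(f (g h))))) (\f.(\g.(\h.(f (g h)))))))
Step 4: ((\e.((((\a.a) t) e) e)) ((\f.(\g.(\h.(f (g h))))) (\f.(\g.(\h.(f (g h)))))))
Step 5: ((((\a.a) t) ((\f.(\g.(\h.(f (g h))))) (\f.(\g.(\h.(f (g h))))))) ((\f.(\g.(\h.(f (g h))))) (\f.(\g.(\h.(f (g h)))))))
Step 6: ((t ((\f.(\g.(\h.(f (g h))))) (\f.(\g.(\h.(f (g h))))))) ((\f.(\g.(\h.(f (g h))))) (\f.(\g.(\h.(f (g h)))))))
Step 7: ((t (\g.(\h.((\f.(\g.(\h.(f (g h))))) (g h))))) ((\f.(\g.(\h.(f (g h))))) (\f.(\g.(\h.(f (g h)))))))
Step 8: ((t (\g.(\h.(\i.(\j.((g h) (i j))))))) ((\f.(\g.(\h.(f (g h))))) (\f.(\g.(\h.(f (g h)))))))
Step 9: ((t (\g.(\h.(\i.(\j.((g h) (i j))))))) (\g.(\h.((\f.(\g.(\h.(f (g h))))) (g h)))))
Step 10: ((t (\g.(\h.(\i.(\j.((g h) (i j))))))) (\g.(\h.(\i.(\j.((g h) (i j)))))))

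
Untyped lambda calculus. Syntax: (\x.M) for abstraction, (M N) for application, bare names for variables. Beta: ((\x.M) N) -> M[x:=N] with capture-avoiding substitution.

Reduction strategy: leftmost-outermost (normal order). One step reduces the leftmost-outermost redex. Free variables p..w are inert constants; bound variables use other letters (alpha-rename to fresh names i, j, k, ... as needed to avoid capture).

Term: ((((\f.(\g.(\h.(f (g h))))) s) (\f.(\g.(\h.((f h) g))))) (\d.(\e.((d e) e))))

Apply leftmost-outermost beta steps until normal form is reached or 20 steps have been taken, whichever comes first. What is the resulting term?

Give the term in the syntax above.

Answer: (s (\g.(\h.((h g) g))))

Derivation:
Step 0: ((((\f.(\g.(\h.(f (g h))))) s) (\f.(\g.(\h.((f h) g))))) (\d.(\e.((d e) e))))
Step 1: (((\g.(\h.(s (g h)))) (\f.(\g.(\h.((f h) g))))) (\d.(\e.((d e) e))))
Step 2: ((\h.(s ((\f.(\g.(\h.((f h) g)))) h))) (\d.(\e.((d e) e))))
Step 3: (s ((\f.(\g.(\h.((f h) g)))) (\d.(\e.((d e) e)))))
Step 4: (s (\g.(\h.(((\d.(\e.((d e) e))) h) g))))
Step 5: (s (\g.(\h.((\e.((h e) e)) g))))
Step 6: (s (\g.(\h.((h g) g))))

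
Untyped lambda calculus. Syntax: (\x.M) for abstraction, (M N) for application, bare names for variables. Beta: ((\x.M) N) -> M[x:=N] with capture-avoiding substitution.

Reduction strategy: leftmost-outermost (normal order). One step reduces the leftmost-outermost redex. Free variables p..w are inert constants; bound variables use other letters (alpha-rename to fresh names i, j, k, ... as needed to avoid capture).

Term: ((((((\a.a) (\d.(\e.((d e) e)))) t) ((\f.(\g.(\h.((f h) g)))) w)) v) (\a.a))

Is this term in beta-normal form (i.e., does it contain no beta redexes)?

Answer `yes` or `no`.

Term: ((((((\a.a) (\d.(\e.((d e) e)))) t) ((\f.(\g.(\h.((f h) g)))) w)) v) (\a.a))
Found 2 beta redex(es).

Answer: no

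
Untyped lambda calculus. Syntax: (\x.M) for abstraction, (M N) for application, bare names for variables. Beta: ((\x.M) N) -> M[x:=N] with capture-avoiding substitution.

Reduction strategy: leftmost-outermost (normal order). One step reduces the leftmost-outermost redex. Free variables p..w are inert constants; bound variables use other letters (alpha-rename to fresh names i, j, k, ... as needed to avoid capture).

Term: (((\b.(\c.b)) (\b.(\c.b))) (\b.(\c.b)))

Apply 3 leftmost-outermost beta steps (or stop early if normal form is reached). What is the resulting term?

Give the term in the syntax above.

Step 0: (((\b.(\c.b)) (\b.(\c.b))) (\b.(\c.b)))
Step 1: ((\c.(\b.(\c.b))) (\b.(\c.b)))
Step 2: (\b.(\c.b))
Step 3: (normal form reached)

Answer: (\b.(\c.b))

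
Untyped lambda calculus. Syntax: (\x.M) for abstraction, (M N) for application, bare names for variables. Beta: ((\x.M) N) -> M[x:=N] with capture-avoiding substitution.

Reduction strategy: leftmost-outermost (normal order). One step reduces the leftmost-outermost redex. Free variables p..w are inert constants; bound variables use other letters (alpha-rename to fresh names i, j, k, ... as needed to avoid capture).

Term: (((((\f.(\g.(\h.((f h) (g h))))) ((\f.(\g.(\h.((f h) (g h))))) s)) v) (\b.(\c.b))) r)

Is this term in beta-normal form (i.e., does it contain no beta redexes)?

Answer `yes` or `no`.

Term: (((((\f.(\g.(\h.((f h) (g h))))) ((\f.(\g.(\h.((f h) (g h))))) s)) v) (\b.(\c.b))) r)
Found 2 beta redex(es).

Answer: no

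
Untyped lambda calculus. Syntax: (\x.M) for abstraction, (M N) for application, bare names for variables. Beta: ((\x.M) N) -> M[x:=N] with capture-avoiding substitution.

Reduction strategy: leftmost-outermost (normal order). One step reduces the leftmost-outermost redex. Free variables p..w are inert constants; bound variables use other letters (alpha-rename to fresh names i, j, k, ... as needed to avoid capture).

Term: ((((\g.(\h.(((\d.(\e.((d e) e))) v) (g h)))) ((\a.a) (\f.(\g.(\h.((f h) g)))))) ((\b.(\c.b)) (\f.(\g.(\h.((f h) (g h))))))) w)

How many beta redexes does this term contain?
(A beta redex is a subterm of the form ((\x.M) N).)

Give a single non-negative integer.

Term: ((((\g.(\h.(((\d.(\e.((d e) e))) v) (g h)))) ((\a.a) (\f.(\g.(\h.((f h) g)))))) ((\b.(\c.b)) (\f.(\g.(\h.((f h) (g h))))))) w)
  Redex: ((\g.(\h.(((\d.(\e.((d e) e))) v) (g h)))) ((\a.a) (\f.(\g.(\h.((f h) g))))))
  Redex: ((\d.(\e.((d e) e))) v)
  Redex: ((\a.a) (\f.(\g.(\h.((f h) g)))))
  Redex: ((\b.(\c.b)) (\f.(\g.(\h.((f h) (g h))))))
Total redexes: 4

Answer: 4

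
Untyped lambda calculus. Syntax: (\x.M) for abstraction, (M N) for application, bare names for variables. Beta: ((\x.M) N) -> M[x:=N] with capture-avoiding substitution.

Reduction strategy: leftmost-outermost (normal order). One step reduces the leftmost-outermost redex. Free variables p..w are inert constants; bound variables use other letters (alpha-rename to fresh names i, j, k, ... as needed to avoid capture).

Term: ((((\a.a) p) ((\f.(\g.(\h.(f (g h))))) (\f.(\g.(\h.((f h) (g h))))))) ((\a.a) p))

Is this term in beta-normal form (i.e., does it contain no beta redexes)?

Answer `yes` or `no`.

Answer: no

Derivation:
Term: ((((\a.a) p) ((\f.(\g.(\h.(f (g h))))) (\f.(\g.(\h.((f h) (g h))))))) ((\a.a) p))
Found 3 beta redex(es).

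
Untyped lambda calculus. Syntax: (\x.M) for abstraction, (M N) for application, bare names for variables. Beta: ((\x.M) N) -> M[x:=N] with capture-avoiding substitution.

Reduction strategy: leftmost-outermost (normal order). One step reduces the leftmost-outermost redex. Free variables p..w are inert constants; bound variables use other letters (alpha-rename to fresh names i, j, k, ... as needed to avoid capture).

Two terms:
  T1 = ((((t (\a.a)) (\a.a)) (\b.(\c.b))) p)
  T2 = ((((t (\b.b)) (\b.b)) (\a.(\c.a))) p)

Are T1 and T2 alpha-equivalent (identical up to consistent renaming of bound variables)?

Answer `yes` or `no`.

Answer: yes

Derivation:
Term 1: ((((t (\a.a)) (\a.a)) (\b.(\c.b))) p)
Term 2: ((((t (\b.b)) (\b.b)) (\a.(\c.a))) p)
Alpha-equivalence: compare structure up to binder renaming.
Result: True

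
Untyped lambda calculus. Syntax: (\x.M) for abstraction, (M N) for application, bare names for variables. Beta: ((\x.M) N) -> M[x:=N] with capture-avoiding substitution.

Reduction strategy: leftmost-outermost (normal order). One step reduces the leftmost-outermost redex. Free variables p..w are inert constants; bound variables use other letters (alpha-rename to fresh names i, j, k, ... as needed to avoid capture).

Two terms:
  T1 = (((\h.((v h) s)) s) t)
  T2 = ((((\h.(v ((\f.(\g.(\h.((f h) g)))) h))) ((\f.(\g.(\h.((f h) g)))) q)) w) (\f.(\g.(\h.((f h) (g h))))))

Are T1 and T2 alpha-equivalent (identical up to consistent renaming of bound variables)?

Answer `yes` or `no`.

Term 1: (((\h.((v h) s)) s) t)
Term 2: ((((\h.(v ((\f.(\g.(\h.((f h) g)))) h))) ((\f.(\g.(\h.((f h) g)))) q)) w) (\f.(\g.(\h.((f h) (g h))))))
Alpha-equivalence: compare structure up to binder renaming.
Result: False

Answer: no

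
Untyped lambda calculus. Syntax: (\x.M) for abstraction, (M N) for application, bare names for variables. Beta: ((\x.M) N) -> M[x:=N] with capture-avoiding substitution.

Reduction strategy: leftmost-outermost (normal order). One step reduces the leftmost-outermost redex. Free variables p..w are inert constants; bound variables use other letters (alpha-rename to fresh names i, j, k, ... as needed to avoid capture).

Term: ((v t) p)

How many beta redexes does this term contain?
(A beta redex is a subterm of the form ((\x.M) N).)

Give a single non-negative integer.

Term: ((v t) p)
  (no redexes)
Total redexes: 0

Answer: 0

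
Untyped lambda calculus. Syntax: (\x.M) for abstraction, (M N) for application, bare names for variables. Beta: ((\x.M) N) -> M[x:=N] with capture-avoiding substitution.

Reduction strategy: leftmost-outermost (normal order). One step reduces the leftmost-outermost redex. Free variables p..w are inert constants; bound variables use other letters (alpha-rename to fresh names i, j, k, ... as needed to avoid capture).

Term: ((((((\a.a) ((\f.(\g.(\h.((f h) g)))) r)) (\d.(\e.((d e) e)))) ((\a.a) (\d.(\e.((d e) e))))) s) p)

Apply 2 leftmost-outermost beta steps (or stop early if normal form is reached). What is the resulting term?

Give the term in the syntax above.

Step 0: ((((((\a.a) ((\f.(\g.(\h.((f h) g)))) r)) (\d.(\e.((d e) e)))) ((\a.a) (\d.(\e.((d e) e))))) s) p)
Step 1: ((((((\f.(\g.(\h.((f h) g)))) r) (\d.(\e.((d e) e)))) ((\a.a) (\d.(\e.((d e) e))))) s) p)
Step 2: (((((\g.(\h.((r h) g))) (\d.(\e.((d e) e)))) ((\a.a) (\d.(\e.((d e) e))))) s) p)

Answer: (((((\g.(\h.((r h) g))) (\d.(\e.((d e) e)))) ((\a.a) (\d.(\e.((d e) e))))) s) p)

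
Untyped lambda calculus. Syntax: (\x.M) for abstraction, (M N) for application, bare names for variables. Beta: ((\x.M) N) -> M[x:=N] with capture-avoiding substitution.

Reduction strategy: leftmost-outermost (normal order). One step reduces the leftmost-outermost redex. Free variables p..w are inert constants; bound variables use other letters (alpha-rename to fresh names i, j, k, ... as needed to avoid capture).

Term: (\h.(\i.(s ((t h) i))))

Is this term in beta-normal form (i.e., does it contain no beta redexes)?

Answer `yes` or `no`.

Term: (\h.(\i.(s ((t h) i))))
No beta redexes found.

Answer: yes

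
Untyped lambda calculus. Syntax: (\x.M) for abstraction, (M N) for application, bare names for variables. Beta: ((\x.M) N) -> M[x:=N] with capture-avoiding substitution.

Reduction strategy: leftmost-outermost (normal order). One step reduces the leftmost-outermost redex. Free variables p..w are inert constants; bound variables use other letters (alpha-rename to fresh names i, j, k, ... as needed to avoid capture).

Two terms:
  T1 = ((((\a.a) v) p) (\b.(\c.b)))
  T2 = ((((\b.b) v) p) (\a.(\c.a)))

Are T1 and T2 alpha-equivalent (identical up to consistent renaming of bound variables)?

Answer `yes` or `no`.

Answer: yes

Derivation:
Term 1: ((((\a.a) v) p) (\b.(\c.b)))
Term 2: ((((\b.b) v) p) (\a.(\c.a)))
Alpha-equivalence: compare structure up to binder renaming.
Result: True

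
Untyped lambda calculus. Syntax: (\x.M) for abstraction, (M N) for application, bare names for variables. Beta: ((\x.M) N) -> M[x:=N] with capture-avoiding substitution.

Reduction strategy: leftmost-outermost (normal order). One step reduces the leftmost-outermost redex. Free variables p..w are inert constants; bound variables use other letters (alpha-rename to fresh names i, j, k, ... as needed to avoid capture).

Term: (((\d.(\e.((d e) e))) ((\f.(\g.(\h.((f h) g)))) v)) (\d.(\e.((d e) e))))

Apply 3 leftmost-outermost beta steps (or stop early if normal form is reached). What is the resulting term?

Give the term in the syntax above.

Answer: (((\g.(\h.((v h) g))) (\d.(\e.((d e) e)))) (\d.(\e.((d e) e))))

Derivation:
Step 0: (((\d.(\e.((d e) e))) ((\f.(\g.(\h.((f h) g)))) v)) (\d.(\e.((d e) e))))
Step 1: ((\e.((((\f.(\g.(\h.((f h) g)))) v) e) e)) (\d.(\e.((d e) e))))
Step 2: ((((\f.(\g.(\h.((f h) g)))) v) (\d.(\e.((d e) e)))) (\d.(\e.((d e) e))))
Step 3: (((\g.(\h.((v h) g))) (\d.(\e.((d e) e)))) (\d.(\e.((d e) e))))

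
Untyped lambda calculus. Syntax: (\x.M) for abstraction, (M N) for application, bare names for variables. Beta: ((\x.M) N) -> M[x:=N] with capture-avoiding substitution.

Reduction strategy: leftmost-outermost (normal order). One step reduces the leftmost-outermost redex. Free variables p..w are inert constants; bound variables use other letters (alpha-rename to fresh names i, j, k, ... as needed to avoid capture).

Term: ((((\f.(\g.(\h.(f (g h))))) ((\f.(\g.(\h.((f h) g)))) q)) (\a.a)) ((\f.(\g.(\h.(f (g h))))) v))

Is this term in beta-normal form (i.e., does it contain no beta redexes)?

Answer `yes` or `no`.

Term: ((((\f.(\g.(\h.(f (g h))))) ((\f.(\g.(\h.((f h) g)))) q)) (\a.a)) ((\f.(\g.(\h.(f (g h))))) v))
Found 3 beta redex(es).

Answer: no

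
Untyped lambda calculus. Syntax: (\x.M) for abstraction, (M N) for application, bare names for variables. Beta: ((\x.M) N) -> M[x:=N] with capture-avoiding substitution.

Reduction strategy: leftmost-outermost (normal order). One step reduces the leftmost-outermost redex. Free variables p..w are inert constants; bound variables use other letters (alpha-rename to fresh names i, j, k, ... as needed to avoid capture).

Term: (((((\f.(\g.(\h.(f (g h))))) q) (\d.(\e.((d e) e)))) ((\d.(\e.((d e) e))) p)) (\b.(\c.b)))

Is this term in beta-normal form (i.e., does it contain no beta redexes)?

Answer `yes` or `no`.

Term: (((((\f.(\g.(\h.(f (g h))))) q) (\d.(\e.((d e) e)))) ((\d.(\e.((d e) e))) p)) (\b.(\c.b)))
Found 2 beta redex(es).

Answer: no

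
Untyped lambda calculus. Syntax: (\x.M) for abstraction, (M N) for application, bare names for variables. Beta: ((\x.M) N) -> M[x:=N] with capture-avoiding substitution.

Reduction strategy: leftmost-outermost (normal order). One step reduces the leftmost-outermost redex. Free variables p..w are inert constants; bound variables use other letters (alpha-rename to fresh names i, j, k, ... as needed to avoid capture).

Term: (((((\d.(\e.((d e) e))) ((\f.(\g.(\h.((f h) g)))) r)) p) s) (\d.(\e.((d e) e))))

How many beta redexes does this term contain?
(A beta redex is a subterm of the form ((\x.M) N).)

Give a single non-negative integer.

Term: (((((\d.(\e.((d e) e))) ((\f.(\g.(\h.((f h) g)))) r)) p) s) (\d.(\e.((d e) e))))
  Redex: ((\d.(\e.((d e) e))) ((\f.(\g.(\h.((f h) g)))) r))
  Redex: ((\f.(\g.(\h.((f h) g)))) r)
Total redexes: 2

Answer: 2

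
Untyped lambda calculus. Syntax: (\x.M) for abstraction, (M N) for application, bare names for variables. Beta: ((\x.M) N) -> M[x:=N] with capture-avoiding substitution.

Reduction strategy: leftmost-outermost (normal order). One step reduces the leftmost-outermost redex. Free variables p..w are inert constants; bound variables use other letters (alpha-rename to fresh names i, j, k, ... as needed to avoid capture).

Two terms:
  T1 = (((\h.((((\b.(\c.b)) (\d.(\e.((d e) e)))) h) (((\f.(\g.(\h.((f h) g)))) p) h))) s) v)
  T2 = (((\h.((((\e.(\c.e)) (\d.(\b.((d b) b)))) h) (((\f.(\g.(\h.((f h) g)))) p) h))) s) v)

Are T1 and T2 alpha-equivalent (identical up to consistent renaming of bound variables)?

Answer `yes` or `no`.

Term 1: (((\h.((((\b.(\c.b)) (\d.(\e.((d e) e)))) h) (((\f.(\g.(\h.((f h) g)))) p) h))) s) v)
Term 2: (((\h.((((\e.(\c.e)) (\d.(\b.((d b) b)))) h) (((\f.(\g.(\h.((f h) g)))) p) h))) s) v)
Alpha-equivalence: compare structure up to binder renaming.
Result: True

Answer: yes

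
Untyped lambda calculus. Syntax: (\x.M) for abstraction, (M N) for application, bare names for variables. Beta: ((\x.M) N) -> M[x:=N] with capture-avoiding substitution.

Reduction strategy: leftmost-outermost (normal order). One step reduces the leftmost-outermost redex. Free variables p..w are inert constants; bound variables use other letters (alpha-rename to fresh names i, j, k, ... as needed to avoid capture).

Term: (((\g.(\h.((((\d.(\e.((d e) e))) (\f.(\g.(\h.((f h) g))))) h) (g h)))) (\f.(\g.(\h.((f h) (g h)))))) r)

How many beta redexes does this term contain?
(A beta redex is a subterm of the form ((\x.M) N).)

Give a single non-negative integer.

Term: (((\g.(\h.((((\d.(\e.((d e) e))) (\f.(\g.(\h.((f h) g))))) h) (g h)))) (\f.(\g.(\h.((f h) (g h)))))) r)
  Redex: ((\g.(\h.((((\d.(\e.((d e) e))) (\f.(\g.(\h.((f h) g))))) h) (g h)))) (\f.(\g.(\h.((f h) (g h))))))
  Redex: ((\d.(\e.((d e) e))) (\f.(\g.(\h.((f h) g)))))
Total redexes: 2

Answer: 2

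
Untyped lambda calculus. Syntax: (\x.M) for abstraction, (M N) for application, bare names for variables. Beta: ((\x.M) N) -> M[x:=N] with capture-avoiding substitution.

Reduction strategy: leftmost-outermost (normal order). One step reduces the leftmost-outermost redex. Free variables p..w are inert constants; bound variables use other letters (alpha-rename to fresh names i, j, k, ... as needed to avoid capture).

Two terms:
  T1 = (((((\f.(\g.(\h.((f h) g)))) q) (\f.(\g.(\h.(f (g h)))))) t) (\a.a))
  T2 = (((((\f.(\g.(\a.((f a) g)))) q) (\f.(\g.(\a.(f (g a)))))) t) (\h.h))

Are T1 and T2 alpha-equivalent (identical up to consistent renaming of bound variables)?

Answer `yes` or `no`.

Term 1: (((((\f.(\g.(\h.((f h) g)))) q) (\f.(\g.(\h.(f (g h)))))) t) (\a.a))
Term 2: (((((\f.(\g.(\a.((f a) g)))) q) (\f.(\g.(\a.(f (g a)))))) t) (\h.h))
Alpha-equivalence: compare structure up to binder renaming.
Result: True

Answer: yes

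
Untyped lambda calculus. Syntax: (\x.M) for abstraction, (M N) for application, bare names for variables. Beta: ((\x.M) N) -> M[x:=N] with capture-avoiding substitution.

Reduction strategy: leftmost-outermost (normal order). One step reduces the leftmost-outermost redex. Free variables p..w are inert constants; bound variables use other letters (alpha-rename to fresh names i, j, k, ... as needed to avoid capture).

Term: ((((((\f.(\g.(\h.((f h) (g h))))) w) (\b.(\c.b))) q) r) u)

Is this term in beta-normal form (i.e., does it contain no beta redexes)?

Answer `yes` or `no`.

Term: ((((((\f.(\g.(\h.((f h) (g h))))) w) (\b.(\c.b))) q) r) u)
Found 1 beta redex(es).

Answer: no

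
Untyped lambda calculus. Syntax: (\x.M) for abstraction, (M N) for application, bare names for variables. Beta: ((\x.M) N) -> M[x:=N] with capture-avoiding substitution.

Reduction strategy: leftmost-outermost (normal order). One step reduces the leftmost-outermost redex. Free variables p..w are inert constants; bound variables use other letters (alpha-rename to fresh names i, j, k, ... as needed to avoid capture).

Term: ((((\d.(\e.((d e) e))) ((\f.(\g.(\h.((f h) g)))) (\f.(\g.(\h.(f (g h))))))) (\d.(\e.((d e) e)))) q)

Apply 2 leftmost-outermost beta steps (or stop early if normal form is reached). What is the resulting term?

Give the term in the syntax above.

Step 0: ((((\d.(\e.((d e) e))) ((\f.(\g.(\h.((f h) g)))) (\f.(\g.(\h.(f (g h))))))) (\d.(\e.((d e) e)))) q)
Step 1: (((\e.((((\f.(\g.(\h.((f h) g)))) (\f.(\g.(\h.(f (g h)))))) e) e)) (\d.(\e.((d e) e)))) q)
Step 2: (((((\f.(\g.(\h.((f h) g)))) (\f.(\g.(\h.(f (g h)))))) (\d.(\e.((d e) e)))) (\d.(\e.((d e) e)))) q)

Answer: (((((\f.(\g.(\h.((f h) g)))) (\f.(\g.(\h.(f (g h)))))) (\d.(\e.((d e) e)))) (\d.(\e.((d e) e)))) q)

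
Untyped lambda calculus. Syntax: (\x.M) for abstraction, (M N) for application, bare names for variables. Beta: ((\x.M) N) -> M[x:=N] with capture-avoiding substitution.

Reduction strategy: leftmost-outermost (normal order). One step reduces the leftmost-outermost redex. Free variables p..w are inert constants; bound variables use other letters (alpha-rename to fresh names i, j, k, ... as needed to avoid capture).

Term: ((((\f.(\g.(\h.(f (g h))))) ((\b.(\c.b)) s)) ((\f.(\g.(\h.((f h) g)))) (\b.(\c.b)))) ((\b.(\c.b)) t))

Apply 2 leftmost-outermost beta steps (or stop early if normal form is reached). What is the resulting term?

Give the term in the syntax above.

Answer: ((\h.(((\b.(\c.b)) s) (((\f.(\g.(\h.((f h) g)))) (\b.(\c.b))) h))) ((\b.(\c.b)) t))

Derivation:
Step 0: ((((\f.(\g.(\h.(f (g h))))) ((\b.(\c.b)) s)) ((\f.(\g.(\h.((f h) g)))) (\b.(\c.b)))) ((\b.(\c.b)) t))
Step 1: (((\g.(\h.(((\b.(\c.b)) s) (g h)))) ((\f.(\g.(\h.((f h) g)))) (\b.(\c.b)))) ((\b.(\c.b)) t))
Step 2: ((\h.(((\b.(\c.b)) s) (((\f.(\g.(\h.((f h) g)))) (\b.(\c.b))) h))) ((\b.(\c.b)) t))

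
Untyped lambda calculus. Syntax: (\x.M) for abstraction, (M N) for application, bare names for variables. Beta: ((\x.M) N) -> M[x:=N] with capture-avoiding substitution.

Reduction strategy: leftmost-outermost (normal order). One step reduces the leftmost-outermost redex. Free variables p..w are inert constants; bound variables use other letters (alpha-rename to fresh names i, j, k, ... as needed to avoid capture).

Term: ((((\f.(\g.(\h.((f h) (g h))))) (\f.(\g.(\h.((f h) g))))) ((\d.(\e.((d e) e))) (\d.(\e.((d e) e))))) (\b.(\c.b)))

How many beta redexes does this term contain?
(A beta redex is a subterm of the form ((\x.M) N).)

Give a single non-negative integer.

Answer: 2

Derivation:
Term: ((((\f.(\g.(\h.((f h) (g h))))) (\f.(\g.(\h.((f h) g))))) ((\d.(\e.((d e) e))) (\d.(\e.((d e) e))))) (\b.(\c.b)))
  Redex: ((\f.(\g.(\h.((f h) (g h))))) (\f.(\g.(\h.((f h) g)))))
  Redex: ((\d.(\e.((d e) e))) (\d.(\e.((d e) e))))
Total redexes: 2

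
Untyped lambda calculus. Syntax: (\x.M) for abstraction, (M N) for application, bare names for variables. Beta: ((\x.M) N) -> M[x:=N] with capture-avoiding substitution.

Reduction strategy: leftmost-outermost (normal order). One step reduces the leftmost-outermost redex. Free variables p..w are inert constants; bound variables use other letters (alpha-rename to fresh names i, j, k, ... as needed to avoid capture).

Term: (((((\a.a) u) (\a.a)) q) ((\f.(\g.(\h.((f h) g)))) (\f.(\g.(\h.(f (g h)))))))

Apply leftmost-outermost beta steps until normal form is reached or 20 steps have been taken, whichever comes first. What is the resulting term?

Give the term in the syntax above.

Answer: (((u (\a.a)) q) (\g.(\h.(\i.(h (g i))))))

Derivation:
Step 0: (((((\a.a) u) (\a.a)) q) ((\f.(\g.(\h.((f h) g)))) (\f.(\g.(\h.(f (g h)))))))
Step 1: (((u (\a.a)) q) ((\f.(\g.(\h.((f h) g)))) (\f.(\g.(\h.(f (g h)))))))
Step 2: (((u (\a.a)) q) (\g.(\h.(((\f.(\g.(\h.(f (g h))))) h) g))))
Step 3: (((u (\a.a)) q) (\g.(\h.((\g.(\i.(h (g i)))) g))))
Step 4: (((u (\a.a)) q) (\g.(\h.(\i.(h (g i))))))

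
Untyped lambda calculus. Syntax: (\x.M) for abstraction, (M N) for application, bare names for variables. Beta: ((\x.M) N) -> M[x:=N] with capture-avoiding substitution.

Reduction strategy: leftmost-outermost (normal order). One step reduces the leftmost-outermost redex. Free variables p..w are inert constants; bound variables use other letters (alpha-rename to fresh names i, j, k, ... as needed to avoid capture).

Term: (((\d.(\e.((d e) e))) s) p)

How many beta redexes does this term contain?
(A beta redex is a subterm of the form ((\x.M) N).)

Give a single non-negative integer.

Answer: 1

Derivation:
Term: (((\d.(\e.((d e) e))) s) p)
  Redex: ((\d.(\e.((d e) e))) s)
Total redexes: 1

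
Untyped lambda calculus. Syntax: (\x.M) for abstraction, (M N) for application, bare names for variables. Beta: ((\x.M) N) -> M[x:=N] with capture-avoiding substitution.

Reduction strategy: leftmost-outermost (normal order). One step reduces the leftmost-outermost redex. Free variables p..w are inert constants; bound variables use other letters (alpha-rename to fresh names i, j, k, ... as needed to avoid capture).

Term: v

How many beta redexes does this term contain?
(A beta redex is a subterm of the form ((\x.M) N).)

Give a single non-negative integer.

Term: v
  (no redexes)
Total redexes: 0

Answer: 0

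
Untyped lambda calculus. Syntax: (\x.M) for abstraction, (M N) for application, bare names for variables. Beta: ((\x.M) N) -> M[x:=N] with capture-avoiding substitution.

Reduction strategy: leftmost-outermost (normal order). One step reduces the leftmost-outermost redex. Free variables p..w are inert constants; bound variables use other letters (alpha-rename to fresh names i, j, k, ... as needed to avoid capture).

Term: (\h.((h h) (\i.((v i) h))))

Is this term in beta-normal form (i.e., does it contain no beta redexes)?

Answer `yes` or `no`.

Term: (\h.((h h) (\i.((v i) h))))
No beta redexes found.

Answer: yes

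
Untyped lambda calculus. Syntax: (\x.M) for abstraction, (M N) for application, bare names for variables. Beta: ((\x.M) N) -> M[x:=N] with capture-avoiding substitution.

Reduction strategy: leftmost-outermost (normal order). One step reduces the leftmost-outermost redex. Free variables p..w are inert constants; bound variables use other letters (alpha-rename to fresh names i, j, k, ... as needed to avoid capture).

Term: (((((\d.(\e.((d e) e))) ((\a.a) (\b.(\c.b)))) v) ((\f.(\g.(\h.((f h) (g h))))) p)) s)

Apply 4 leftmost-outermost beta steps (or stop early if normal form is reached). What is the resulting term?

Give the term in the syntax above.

Step 0: (((((\d.(\e.((d e) e))) ((\a.a) (\b.(\c.b)))) v) ((\f.(\g.(\h.((f h) (g h))))) p)) s)
Step 1: ((((\e.((((\a.a) (\b.(\c.b))) e) e)) v) ((\f.(\g.(\h.((f h) (g h))))) p)) s)
Step 2: ((((((\a.a) (\b.(\c.b))) v) v) ((\f.(\g.(\h.((f h) (g h))))) p)) s)
Step 3: (((((\b.(\c.b)) v) v) ((\f.(\g.(\h.((f h) (g h))))) p)) s)
Step 4: ((((\c.v) v) ((\f.(\g.(\h.((f h) (g h))))) p)) s)

Answer: ((((\c.v) v) ((\f.(\g.(\h.((f h) (g h))))) p)) s)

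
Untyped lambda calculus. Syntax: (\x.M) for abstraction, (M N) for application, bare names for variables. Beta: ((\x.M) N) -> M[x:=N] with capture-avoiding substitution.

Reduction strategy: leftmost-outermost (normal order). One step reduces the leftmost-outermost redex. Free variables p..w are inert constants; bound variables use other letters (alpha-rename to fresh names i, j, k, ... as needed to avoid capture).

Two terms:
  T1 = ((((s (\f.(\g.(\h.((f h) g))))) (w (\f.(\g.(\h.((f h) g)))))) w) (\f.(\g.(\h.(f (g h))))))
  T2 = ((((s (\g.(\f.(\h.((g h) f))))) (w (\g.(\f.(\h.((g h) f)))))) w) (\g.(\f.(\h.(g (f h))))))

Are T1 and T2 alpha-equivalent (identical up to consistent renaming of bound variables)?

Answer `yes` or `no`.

Term 1: ((((s (\f.(\g.(\h.((f h) g))))) (w (\f.(\g.(\h.((f h) g)))))) w) (\f.(\g.(\h.(f (g h))))))
Term 2: ((((s (\g.(\f.(\h.((g h) f))))) (w (\g.(\f.(\h.((g h) f)))))) w) (\g.(\f.(\h.(g (f h))))))
Alpha-equivalence: compare structure up to binder renaming.
Result: True

Answer: yes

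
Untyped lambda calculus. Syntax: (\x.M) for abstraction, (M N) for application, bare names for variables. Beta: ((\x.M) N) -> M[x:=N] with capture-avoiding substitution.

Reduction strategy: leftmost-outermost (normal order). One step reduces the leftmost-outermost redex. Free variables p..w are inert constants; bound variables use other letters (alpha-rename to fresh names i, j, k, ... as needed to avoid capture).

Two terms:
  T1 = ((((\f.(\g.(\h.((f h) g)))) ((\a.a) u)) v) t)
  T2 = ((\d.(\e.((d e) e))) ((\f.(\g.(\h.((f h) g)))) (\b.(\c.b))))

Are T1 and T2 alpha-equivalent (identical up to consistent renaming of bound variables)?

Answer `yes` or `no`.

Answer: no

Derivation:
Term 1: ((((\f.(\g.(\h.((f h) g)))) ((\a.a) u)) v) t)
Term 2: ((\d.(\e.((d e) e))) ((\f.(\g.(\h.((f h) g)))) (\b.(\c.b))))
Alpha-equivalence: compare structure up to binder renaming.
Result: False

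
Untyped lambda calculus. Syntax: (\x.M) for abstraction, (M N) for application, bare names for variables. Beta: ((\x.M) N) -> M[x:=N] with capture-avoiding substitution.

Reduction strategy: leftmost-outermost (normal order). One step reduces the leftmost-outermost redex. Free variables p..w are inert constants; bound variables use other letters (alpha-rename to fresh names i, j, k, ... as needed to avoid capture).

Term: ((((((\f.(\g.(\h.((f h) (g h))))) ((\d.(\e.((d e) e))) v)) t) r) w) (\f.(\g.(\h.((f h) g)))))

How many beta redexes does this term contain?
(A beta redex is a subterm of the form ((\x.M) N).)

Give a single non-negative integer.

Term: ((((((\f.(\g.(\h.((f h) (g h))))) ((\d.(\e.((d e) e))) v)) t) r) w) (\f.(\g.(\h.((f h) g)))))
  Redex: ((\f.(\g.(\h.((f h) (g h))))) ((\d.(\e.((d e) e))) v))
  Redex: ((\d.(\e.((d e) e))) v)
Total redexes: 2

Answer: 2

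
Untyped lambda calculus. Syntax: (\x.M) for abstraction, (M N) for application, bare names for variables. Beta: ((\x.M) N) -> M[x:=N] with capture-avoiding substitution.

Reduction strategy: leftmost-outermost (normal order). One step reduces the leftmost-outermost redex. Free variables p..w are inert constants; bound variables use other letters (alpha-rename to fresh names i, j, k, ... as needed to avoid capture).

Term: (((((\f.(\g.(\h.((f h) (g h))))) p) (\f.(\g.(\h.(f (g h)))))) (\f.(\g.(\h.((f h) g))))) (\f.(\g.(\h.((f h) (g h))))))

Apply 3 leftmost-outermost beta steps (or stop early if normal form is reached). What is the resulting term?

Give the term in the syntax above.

Answer: (((p (\f.(\g.(\h.((f h) g))))) ((\f.(\g.(\h.(f (g h))))) (\f.(\g.(\h.((f h) g)))))) (\f.(\g.(\h.((f h) (g h))))))

Derivation:
Step 0: (((((\f.(\g.(\h.((f h) (g h))))) p) (\f.(\g.(\h.(f (g h)))))) (\f.(\g.(\h.((f h) g))))) (\f.(\g.(\h.((f h) (g h))))))
Step 1: ((((\g.(\h.((p h) (g h)))) (\f.(\g.(\h.(f (g h)))))) (\f.(\g.(\h.((f h) g))))) (\f.(\g.(\h.((f h) (g h))))))
Step 2: (((\h.((p h) ((\f.(\g.(\h.(f (g h))))) h))) (\f.(\g.(\h.((f h) g))))) (\f.(\g.(\h.((f h) (g h))))))
Step 3: (((p (\f.(\g.(\h.((f h) g))))) ((\f.(\g.(\h.(f (g h))))) (\f.(\g.(\h.((f h) g)))))) (\f.(\g.(\h.((f h) (g h))))))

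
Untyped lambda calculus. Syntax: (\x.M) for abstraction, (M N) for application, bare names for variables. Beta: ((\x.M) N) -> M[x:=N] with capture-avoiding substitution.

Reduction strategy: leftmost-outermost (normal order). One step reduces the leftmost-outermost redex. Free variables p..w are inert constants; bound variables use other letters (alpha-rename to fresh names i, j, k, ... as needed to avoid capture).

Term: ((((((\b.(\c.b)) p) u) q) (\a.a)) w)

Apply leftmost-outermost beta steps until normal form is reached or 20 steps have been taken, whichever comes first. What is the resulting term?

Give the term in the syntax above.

Step 0: ((((((\b.(\c.b)) p) u) q) (\a.a)) w)
Step 1: (((((\c.p) u) q) (\a.a)) w)
Step 2: (((p q) (\a.a)) w)

Answer: (((p q) (\a.a)) w)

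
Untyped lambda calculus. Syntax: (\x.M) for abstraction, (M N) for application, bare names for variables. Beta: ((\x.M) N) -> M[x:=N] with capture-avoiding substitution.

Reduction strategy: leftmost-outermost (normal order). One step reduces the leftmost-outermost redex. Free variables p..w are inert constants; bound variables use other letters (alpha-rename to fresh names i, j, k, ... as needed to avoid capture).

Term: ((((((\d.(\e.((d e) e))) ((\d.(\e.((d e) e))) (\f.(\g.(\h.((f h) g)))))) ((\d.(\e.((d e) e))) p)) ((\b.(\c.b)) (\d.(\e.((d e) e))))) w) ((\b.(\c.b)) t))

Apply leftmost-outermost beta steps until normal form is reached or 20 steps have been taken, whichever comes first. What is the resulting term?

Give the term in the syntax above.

Step 0: ((((((\d.(\e.((d e) e))) ((\d.(\e.((d e) e))) (\f.(\g.(\h.((f h) g)))))) ((\d.(\e.((d e) e))) p)) ((\b.(\c.b)) (\d.(\e.((d e) e))))) w) ((\b.(\c.b)) t))
Step 1: (((((\e.((((\d.(\e.((d e) e))) (\f.(\g.(\h.((f h) g))))) e) e)) ((\d.(\e.((d e) e))) p)) ((\b.(\c.b)) (\d.(\e.((d e) e))))) w) ((\b.(\c.b)) t))
Step 2: (((((((\d.(\e.((d e) e))) (\f.(\g.(\h.((f h) g))))) ((\d.(\e.((d e) e))) p)) ((\d.(\e.((d e) e))) p)) ((\b.(\c.b)) (\d.(\e.((d e) e))))) w) ((\b.(\c.b)) t))
Step 3: ((((((\e.(((\f.(\g.(\h.((f h) g)))) e) e)) ((\d.(\e.((d e) e))) p)) ((\d.(\e.((d e) e))) p)) ((\b.(\c.b)) (\d.(\e.((d e) e))))) w) ((\b.(\c.b)) t))
Step 4: (((((((\f.(\g.(\h.((f h) g)))) ((\d.(\e.((d e) e))) p)) ((\d.(\e.((d e) e))) p)) ((\d.(\e.((d e) e))) p)) ((\b.(\c.b)) (\d.(\e.((d e) e))))) w) ((\b.(\c.b)) t))
Step 5: ((((((\g.(\h.((((\d.(\e.((d e) e))) p) h) g))) ((\d.(\e.((d e) e))) p)) ((\d.(\e.((d e) e))) p)) ((\b.(\c.b)) (\d.(\e.((d e) e))))) w) ((\b.(\c.b)) t))
Step 6: (((((\h.((((\d.(\e.((d e) e))) p) h) ((\d.(\e.((d e) e))) p))) ((\d.(\e.((d e) e))) p)) ((\b.(\c.b)) (\d.(\e.((d e) e))))) w) ((\b.(\c.b)) t))
Step 7: (((((((\d.(\e.((d e) e))) p) ((\d.(\e.((d e) e))) p)) ((\d.(\e.((d e) e))) p)) ((\b.(\c.b)) (\d.(\e.((d e) e))))) w) ((\b.(\c.b)) t))
Step 8: ((((((\e.((p e) e)) ((\d.(\e.((d e) e))) p)) ((\d.(\e.((d e) e))) p)) ((\b.(\c.b)) (\d.(\e.((d e) e))))) w) ((\b.(\c.b)) t))
Step 9: ((((((p ((\d.(\e.((d e) e))) p)) ((\d.(\e.((d e) e))) p)) ((\d.(\e.((d e) e))) p)) ((\b.(\c.b)) (\d.(\e.((d e) e))))) w) ((\b.(\c.b)) t))
Step 10: ((((((p (\e.((p e) e))) ((\d.(\e.((d e) e))) p)) ((\d.(\e.((d e) e))) p)) ((\b.(\c.b)) (\d.(\e.((d e) e))))) w) ((\b.(\c.b)) t))
Step 11: ((((((p (\e.((p e) e))) (\e.((p e) e))) ((\d.(\e.((d e) e))) p)) ((\b.(\c.b)) (\d.(\e.((d e) e))))) w) ((\b.(\c.b)) t))
Step 12: ((((((p (\e.((p e) e))) (\e.((p e) e))) (\e.((p e) e))) ((\b.(\c.b)) (\d.(\e.((d e) e))))) w) ((\b.(\c.b)) t))
Step 13: ((((((p (\e.((p e) e))) (\e.((p e) e))) (\e.((p e) e))) (\c.(\d.(\e.((d e) e))))) w) ((\b.(\c.b)) t))
Step 14: ((((((p (\e.((p e) e))) (\e.((p e) e))) (\e.((p e) e))) (\c.(\d.(\e.((d e) e))))) w) (\c.t))

Answer: ((((((p (\e.((p e) e))) (\e.((p e) e))) (\e.((p e) e))) (\c.(\d.(\e.((d e) e))))) w) (\c.t))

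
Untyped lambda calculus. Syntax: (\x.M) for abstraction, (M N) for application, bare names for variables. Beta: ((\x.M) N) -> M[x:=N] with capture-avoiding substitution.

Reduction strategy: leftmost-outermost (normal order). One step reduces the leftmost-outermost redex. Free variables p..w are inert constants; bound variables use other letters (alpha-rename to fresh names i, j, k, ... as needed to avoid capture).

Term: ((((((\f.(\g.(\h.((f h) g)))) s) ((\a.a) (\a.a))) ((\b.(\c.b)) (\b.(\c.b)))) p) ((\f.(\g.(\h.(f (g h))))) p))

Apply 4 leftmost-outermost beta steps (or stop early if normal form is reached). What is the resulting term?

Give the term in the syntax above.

Step 0: ((((((\f.(\g.(\h.((f h) g)))) s) ((\a.a) (\a.a))) ((\b.(\c.b)) (\b.(\c.b)))) p) ((\f.(\g.(\h.(f (g h))))) p))
Step 1: (((((\g.(\h.((s h) g))) ((\a.a) (\a.a))) ((\b.(\c.b)) (\b.(\c.b)))) p) ((\f.(\g.(\h.(f (g h))))) p))
Step 2: ((((\h.((s h) ((\a.a) (\a.a)))) ((\b.(\c.b)) (\b.(\c.b)))) p) ((\f.(\g.(\h.(f (g h))))) p))
Step 3: ((((s ((\b.(\c.b)) (\b.(\c.b)))) ((\a.a) (\a.a))) p) ((\f.(\g.(\h.(f (g h))))) p))
Step 4: ((((s (\c.(\b.(\c.b)))) ((\a.a) (\a.a))) p) ((\f.(\g.(\h.(f (g h))))) p))

Answer: ((((s (\c.(\b.(\c.b)))) ((\a.a) (\a.a))) p) ((\f.(\g.(\h.(f (g h))))) p))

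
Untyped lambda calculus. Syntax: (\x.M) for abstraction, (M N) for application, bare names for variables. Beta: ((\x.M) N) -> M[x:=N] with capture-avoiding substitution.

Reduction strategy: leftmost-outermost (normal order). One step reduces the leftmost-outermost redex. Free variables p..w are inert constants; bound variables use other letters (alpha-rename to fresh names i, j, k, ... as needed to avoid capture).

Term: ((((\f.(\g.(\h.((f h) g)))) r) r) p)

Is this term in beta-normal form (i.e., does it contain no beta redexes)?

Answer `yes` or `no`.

Answer: no

Derivation:
Term: ((((\f.(\g.(\h.((f h) g)))) r) r) p)
Found 1 beta redex(es).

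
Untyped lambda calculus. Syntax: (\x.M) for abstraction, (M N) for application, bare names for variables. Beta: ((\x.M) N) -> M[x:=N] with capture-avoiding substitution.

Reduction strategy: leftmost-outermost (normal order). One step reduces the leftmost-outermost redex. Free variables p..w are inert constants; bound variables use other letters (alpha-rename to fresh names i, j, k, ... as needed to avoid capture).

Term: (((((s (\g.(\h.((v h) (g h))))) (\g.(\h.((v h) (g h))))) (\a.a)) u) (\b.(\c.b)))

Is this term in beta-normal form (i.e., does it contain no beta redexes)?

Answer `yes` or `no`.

Answer: yes

Derivation:
Term: (((((s (\g.(\h.((v h) (g h))))) (\g.(\h.((v h) (g h))))) (\a.a)) u) (\b.(\c.b)))
No beta redexes found.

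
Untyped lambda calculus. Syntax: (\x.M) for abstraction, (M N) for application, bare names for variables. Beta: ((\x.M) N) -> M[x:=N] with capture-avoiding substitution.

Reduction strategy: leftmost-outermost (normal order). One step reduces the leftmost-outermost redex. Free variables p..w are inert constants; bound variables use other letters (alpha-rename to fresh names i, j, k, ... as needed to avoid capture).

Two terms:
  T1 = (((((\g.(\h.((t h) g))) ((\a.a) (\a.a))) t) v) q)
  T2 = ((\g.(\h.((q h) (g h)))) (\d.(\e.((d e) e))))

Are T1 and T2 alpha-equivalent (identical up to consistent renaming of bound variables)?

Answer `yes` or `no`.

Answer: no

Derivation:
Term 1: (((((\g.(\h.((t h) g))) ((\a.a) (\a.a))) t) v) q)
Term 2: ((\g.(\h.((q h) (g h)))) (\d.(\e.((d e) e))))
Alpha-equivalence: compare structure up to binder renaming.
Result: False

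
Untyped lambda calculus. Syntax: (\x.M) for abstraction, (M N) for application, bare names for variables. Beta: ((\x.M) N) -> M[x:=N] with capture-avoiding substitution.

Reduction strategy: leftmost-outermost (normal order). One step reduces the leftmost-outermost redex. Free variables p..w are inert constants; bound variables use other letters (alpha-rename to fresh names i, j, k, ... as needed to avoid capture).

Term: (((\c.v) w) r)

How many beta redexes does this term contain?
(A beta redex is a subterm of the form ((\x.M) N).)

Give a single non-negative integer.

Answer: 1

Derivation:
Term: (((\c.v) w) r)
  Redex: ((\c.v) w)
Total redexes: 1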